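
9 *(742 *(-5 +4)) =-6678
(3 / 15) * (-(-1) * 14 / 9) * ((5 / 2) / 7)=1 / 9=0.11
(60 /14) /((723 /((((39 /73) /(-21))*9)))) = -1170 /862057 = -0.00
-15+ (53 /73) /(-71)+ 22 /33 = -14.34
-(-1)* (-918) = -918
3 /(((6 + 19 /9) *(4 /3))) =81 /292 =0.28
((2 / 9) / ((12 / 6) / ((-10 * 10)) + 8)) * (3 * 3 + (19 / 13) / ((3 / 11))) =8000 / 20007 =0.40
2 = 2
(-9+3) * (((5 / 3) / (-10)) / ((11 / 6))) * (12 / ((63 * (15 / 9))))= 24 / 385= 0.06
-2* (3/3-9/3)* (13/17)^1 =52/17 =3.06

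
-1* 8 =-8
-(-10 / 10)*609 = 609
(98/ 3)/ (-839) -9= -22751/ 2517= -9.04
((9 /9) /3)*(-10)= -10 /3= -3.33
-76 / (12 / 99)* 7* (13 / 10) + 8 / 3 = -171091 / 30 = -5703.03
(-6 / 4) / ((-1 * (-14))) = -3 / 28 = -0.11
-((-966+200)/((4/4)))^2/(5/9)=-5280804/5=-1056160.80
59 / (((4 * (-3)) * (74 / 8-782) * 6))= 59 / 55638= 0.00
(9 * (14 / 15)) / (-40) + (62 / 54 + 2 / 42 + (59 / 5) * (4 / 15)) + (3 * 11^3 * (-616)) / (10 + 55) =-9296605301 / 245700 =-37837.22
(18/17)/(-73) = -0.01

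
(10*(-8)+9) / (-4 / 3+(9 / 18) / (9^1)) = 1278 / 23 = 55.57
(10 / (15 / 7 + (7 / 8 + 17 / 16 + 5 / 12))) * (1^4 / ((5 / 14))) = 9408 / 1511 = 6.23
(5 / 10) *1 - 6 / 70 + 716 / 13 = 50497 / 910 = 55.49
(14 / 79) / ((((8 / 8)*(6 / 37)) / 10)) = 2590 / 237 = 10.93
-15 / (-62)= 15 / 62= 0.24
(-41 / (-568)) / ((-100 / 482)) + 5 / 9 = 53071 / 255600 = 0.21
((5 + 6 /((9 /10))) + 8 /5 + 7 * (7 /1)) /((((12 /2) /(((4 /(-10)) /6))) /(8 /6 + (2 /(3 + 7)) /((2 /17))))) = -42497 /20250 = -2.10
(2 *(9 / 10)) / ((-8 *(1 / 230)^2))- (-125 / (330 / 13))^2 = -51952915 / 4356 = -11926.75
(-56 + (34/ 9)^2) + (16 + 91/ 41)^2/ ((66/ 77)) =94100141/ 272322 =345.55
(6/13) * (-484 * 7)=-20328/13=-1563.69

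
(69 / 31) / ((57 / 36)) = 1.41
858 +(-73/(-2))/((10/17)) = 18401/20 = 920.05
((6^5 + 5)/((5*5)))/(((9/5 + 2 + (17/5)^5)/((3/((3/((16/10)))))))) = 389050/357933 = 1.09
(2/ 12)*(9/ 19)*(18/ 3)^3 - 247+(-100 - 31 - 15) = -375.95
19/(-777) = -19/777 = -0.02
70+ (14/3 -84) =-28/3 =-9.33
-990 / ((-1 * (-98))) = -495 / 49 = -10.10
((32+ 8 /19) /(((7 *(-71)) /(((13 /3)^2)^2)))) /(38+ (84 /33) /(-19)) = -13823524 /22756707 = -0.61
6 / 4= 3 / 2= 1.50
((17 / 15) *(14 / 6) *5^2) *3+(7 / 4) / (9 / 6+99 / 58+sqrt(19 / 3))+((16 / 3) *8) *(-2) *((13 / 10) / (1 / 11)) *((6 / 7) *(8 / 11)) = -335482157 / 598080 - 841 *sqrt(57) / 5696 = -562.05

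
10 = 10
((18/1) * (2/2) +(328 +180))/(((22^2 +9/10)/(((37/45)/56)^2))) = 360047/1539654480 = 0.00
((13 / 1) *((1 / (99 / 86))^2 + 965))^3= 1863123327520189489415557 / 941480149401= 1978930016427.40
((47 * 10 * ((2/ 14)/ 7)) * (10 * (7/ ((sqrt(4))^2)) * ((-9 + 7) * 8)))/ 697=-18800/ 4879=-3.85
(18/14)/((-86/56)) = -36/43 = -0.84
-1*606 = -606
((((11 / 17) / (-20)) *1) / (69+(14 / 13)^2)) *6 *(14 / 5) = -39039 / 5039225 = -0.01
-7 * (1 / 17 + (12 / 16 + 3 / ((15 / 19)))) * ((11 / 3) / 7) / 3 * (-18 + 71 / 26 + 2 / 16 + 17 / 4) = 19529521 / 318240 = 61.37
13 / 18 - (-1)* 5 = 103 / 18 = 5.72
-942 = -942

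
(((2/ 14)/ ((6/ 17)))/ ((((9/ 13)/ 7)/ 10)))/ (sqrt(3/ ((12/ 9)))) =27.28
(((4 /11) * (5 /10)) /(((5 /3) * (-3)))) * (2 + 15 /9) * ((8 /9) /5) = -16 /675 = -0.02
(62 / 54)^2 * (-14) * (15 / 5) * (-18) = 26908 / 27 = 996.59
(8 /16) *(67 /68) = 67 /136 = 0.49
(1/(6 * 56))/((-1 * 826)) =-1/277536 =-0.00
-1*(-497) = 497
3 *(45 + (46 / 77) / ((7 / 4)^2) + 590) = 7189773 / 3773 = 1905.59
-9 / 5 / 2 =-9 / 10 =-0.90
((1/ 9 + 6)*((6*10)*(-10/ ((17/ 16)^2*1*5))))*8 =-4505600/ 867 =-5196.77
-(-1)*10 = 10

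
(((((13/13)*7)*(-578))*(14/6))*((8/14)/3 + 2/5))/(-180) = 62713/2025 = 30.97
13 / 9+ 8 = 85 / 9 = 9.44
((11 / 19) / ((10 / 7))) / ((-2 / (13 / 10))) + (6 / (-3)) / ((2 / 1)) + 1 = -1001 / 3800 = -0.26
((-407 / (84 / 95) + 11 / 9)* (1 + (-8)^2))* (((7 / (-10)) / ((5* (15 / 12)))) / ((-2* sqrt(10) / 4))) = -1503931* sqrt(10) / 2250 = -2113.71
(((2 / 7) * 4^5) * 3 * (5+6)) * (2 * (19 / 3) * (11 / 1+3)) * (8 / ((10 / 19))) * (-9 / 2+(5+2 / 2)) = 39036518.40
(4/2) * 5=10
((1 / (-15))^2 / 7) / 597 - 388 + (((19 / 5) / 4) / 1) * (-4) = -368399744 / 940275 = -391.80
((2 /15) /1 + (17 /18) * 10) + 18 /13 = 6413 /585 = 10.96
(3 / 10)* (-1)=-3 / 10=-0.30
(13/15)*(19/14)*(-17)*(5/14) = -4199/588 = -7.14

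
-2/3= -0.67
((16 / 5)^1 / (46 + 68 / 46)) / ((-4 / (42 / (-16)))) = 23 / 520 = 0.04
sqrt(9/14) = 3 * sqrt(14)/14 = 0.80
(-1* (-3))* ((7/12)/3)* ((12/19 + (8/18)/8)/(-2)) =-1645/8208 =-0.20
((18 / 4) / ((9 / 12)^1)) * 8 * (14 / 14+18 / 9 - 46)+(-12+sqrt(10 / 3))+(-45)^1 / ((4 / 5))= -2130.42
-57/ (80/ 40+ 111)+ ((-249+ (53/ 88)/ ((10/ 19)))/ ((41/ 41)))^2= 5375736586097/ 87507200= 61431.93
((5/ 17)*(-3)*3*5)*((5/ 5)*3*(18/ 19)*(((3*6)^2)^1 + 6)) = -4009500/ 323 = -12413.31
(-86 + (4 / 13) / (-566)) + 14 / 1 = -264890 / 3679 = -72.00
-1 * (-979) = 979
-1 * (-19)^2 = -361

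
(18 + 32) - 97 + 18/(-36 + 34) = -56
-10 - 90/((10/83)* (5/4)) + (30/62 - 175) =-121228/155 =-782.12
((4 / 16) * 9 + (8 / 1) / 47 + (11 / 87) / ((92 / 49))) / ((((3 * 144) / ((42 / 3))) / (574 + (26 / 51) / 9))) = 107875535117 / 2331048942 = 46.28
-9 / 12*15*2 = -45 / 2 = -22.50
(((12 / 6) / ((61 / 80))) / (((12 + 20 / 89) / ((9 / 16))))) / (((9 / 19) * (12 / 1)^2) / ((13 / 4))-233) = -989235 / 1737746528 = -0.00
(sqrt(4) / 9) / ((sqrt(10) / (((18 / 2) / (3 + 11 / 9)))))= 9*sqrt(10) / 190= 0.15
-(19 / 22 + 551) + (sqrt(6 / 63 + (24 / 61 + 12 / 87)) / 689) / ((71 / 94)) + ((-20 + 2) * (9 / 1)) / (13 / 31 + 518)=-5916015 / 10714 + 94 * sqrt(864754422) / 1817291931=-552.17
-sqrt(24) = -2 * sqrt(6) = -4.90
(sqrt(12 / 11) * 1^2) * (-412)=-824 * sqrt(33) / 11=-430.32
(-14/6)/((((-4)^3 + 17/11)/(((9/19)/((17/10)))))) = 770/73967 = 0.01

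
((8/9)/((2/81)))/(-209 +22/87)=-3132/18161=-0.17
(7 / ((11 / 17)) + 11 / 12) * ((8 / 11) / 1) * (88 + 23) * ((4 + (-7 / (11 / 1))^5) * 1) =71916008522 / 19487171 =3690.43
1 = 1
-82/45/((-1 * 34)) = 0.05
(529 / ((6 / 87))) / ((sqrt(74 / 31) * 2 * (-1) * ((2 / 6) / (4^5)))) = -7625702.83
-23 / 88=-0.26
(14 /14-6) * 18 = -90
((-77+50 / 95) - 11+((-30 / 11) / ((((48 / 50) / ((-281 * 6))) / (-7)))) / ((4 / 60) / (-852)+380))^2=31805062067159005621824 / 1030199403888986881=30872.72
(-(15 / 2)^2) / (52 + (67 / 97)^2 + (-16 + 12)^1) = -2117025 / 1824484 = -1.16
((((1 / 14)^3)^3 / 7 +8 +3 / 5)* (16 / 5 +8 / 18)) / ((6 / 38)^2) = 92047050188519189 / 73217584540800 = 1257.17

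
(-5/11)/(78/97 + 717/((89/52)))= -8633/7971678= -0.00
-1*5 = -5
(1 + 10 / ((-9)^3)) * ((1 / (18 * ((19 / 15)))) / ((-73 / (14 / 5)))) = -5033 / 3033369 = -0.00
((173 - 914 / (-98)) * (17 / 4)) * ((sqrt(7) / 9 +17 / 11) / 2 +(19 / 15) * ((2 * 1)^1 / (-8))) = 25313 * sqrt(7) / 588 +1088459 / 3080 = 467.29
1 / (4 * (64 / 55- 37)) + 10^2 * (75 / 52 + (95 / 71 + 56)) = 42773999935 / 7276932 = 5878.03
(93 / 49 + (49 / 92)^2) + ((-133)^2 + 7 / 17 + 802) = 18493.59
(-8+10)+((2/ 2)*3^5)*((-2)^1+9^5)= 14348423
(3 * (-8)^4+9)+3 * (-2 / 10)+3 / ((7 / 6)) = 430464 / 35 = 12298.97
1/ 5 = 0.20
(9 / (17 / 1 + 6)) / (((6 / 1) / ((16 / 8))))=3 / 23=0.13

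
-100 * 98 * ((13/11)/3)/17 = -127400/561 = -227.09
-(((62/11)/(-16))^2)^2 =-923521/59969536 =-0.02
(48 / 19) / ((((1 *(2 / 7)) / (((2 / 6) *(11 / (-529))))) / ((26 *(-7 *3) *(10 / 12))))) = 280280 / 10051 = 27.89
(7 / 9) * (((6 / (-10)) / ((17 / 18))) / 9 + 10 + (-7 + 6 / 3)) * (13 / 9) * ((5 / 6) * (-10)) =-190645 / 4131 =-46.15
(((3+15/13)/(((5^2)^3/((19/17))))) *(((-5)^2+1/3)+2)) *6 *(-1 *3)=-504792/3453125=-0.15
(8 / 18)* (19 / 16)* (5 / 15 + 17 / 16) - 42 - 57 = -169799 / 1728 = -98.26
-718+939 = 221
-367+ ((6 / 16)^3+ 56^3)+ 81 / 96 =89727947 / 512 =175249.90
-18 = -18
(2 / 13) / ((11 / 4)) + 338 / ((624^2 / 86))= 10757 / 82368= 0.13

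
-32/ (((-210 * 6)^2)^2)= -1/ 78764805000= -0.00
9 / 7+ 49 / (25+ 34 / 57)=32682 / 10213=3.20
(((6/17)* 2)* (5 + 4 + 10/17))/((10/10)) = 1956/289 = 6.77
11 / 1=11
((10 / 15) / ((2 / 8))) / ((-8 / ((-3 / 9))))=1 / 9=0.11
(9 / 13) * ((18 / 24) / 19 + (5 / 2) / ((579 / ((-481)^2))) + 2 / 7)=923430891 / 1334788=691.82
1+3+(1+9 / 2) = 19 / 2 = 9.50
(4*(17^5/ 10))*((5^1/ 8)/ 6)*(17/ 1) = 24137569/ 24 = 1005732.04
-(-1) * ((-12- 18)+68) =38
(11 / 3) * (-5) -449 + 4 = -1390 / 3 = -463.33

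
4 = 4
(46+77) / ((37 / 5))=615 / 37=16.62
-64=-64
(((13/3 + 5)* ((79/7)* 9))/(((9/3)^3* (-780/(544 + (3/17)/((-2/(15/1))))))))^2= 2124682301641/3560508900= 596.74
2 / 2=1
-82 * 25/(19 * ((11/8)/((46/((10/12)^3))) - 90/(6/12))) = 0.60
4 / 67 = 0.06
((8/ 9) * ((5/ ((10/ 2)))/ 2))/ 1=4/ 9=0.44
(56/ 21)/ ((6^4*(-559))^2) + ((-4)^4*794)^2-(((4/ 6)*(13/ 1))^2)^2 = 41316248054.32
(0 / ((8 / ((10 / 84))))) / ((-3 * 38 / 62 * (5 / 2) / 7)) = 0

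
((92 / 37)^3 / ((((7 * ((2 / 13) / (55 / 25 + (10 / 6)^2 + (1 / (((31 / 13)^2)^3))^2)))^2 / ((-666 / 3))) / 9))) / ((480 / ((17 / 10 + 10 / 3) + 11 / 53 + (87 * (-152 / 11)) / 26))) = 45897887508406180243344496244823301239395405965804111 / 818884238525884759804060051725425870696076926250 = 56049.30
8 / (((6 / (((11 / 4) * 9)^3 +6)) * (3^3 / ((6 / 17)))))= 19033 / 72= 264.35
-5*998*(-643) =3208570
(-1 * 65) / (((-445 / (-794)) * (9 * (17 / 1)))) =-10322 / 13617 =-0.76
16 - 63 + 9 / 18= -93 / 2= -46.50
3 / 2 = 1.50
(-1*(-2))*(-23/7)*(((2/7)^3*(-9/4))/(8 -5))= 0.11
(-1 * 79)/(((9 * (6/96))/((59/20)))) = -18644/45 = -414.31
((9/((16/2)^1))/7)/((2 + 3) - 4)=9/56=0.16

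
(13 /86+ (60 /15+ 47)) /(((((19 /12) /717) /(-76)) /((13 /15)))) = -328024632 /215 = -1525695.96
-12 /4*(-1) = 3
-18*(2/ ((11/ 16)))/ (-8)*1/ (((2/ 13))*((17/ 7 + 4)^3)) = 17836/ 111375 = 0.16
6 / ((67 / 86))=516 / 67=7.70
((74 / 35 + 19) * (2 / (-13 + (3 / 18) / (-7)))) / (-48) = 739 / 10940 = 0.07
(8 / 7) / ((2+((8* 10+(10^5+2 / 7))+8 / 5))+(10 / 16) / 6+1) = 1920 / 168142783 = 0.00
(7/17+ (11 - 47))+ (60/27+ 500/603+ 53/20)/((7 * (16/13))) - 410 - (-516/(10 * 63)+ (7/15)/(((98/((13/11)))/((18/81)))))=-336525083717/757753920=-444.11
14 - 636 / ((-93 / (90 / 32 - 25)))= -17079 / 124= -137.73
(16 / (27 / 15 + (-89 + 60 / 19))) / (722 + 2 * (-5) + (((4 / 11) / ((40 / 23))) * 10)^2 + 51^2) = -11495 / 200299598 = -0.00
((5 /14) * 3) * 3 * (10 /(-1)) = -225 /7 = -32.14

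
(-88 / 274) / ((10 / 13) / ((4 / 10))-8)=572 / 10823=0.05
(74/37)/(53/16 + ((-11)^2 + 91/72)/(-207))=59616/81133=0.73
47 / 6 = 7.83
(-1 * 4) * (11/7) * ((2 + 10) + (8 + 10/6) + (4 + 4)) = -3916/21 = -186.48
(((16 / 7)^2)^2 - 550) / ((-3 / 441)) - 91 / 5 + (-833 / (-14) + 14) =76892.89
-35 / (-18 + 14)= 35 / 4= 8.75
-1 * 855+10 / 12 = -5125 / 6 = -854.17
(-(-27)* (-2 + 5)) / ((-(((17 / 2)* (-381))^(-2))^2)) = -8909649601279070.06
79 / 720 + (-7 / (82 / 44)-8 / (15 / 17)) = -375289 / 29520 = -12.71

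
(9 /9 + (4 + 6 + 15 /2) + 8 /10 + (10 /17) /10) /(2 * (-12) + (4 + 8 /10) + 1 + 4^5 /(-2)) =-3291 /90134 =-0.04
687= 687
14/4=7/2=3.50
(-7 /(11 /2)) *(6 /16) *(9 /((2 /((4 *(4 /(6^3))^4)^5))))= -0.00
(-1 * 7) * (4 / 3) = -28 / 3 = -9.33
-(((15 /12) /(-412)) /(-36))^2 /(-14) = 25 /49277362176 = 0.00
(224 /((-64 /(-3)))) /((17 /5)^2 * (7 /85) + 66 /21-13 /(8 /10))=-12250 /14181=-0.86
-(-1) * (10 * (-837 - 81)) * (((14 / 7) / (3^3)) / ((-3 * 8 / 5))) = 425 / 3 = 141.67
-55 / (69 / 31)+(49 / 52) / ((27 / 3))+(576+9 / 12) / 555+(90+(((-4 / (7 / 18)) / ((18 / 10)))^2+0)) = 4834230263 / 48787830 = 99.09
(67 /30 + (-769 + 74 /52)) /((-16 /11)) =820831 /1560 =526.17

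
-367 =-367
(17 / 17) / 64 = 1 / 64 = 0.02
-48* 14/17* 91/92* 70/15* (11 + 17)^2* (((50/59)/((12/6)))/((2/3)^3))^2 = -398199847500/1361071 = -292563.61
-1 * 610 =-610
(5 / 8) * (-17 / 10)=-17 / 16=-1.06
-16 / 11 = -1.45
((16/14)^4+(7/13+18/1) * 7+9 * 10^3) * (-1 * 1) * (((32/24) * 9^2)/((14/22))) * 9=-3047441698620/218491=-13947676.10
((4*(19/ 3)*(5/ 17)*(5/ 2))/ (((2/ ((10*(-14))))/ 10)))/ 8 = -83125/ 51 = -1629.90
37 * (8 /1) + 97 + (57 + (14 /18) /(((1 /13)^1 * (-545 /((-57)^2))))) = 212399 /545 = 389.72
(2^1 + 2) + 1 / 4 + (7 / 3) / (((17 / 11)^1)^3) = 4.88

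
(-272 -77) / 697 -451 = -314696 / 697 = -451.50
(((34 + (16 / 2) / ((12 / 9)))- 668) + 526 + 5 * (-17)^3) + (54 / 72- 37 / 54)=-2664029 / 108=-24666.94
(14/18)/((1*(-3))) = -7/27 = -0.26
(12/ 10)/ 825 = 2/ 1375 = 0.00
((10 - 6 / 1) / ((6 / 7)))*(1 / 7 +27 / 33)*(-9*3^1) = -1332 / 11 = -121.09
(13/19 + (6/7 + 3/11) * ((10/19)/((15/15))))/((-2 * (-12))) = 1871/35112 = 0.05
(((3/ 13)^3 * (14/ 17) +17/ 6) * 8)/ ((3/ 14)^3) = 2311.83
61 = 61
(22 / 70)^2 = 0.10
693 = 693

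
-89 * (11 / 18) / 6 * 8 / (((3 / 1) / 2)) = -3916 / 81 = -48.35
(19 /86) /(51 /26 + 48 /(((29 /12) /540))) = 7163 /347806317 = 0.00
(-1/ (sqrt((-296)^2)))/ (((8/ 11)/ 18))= -99/ 1184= -0.08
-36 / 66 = -6 / 11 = -0.55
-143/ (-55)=13/ 5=2.60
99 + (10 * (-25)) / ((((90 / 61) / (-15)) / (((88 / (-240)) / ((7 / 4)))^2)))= 278597 / 1323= 210.58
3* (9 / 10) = 27 / 10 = 2.70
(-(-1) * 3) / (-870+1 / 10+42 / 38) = -570 / 165071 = -0.00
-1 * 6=-6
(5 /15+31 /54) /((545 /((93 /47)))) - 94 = -43339061 /461070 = -94.00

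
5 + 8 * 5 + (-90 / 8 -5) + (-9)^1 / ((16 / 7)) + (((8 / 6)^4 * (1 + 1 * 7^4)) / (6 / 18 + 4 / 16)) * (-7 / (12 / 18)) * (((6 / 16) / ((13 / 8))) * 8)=-157401989 / 624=-252246.78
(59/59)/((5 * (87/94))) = 94/435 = 0.22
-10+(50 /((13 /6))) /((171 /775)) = 70090 /741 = 94.59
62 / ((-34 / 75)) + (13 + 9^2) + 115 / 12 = -6769 / 204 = -33.18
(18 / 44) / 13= 9 / 286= 0.03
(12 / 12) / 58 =1 / 58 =0.02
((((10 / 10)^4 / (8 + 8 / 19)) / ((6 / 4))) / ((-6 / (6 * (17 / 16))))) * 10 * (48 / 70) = -323 / 560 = -0.58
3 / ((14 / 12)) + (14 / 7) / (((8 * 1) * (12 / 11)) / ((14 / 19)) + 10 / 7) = 1391 / 511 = 2.72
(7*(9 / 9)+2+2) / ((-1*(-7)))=11 / 7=1.57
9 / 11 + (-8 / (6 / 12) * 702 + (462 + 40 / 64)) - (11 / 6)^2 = -8531359 / 792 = -10771.92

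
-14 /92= -7 /46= -0.15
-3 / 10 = -0.30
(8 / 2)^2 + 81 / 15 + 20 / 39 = 21.91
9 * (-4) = -36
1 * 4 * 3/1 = 12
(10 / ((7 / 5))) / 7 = 50 / 49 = 1.02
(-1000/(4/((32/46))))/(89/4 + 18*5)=-16000/10327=-1.55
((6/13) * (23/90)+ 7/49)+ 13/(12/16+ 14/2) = 82016/42315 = 1.94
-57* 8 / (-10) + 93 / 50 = 2373 / 50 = 47.46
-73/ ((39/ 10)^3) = -73000/ 59319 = -1.23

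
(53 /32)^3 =148877 /32768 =4.54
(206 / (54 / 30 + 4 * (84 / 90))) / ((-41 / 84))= -76.27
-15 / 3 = -5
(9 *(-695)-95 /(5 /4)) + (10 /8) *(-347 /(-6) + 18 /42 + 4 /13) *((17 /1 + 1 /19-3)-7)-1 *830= -137863463 /20748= -6644.66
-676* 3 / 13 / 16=-39 / 4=-9.75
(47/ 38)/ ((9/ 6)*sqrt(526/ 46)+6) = 4324/ 5985 - 47*sqrt(6049)/ 5985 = 0.11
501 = 501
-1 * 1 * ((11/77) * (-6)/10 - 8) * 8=2264/35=64.69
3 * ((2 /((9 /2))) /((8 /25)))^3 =15625 /1944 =8.04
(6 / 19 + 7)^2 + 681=734.52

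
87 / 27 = 29 / 9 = 3.22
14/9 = 1.56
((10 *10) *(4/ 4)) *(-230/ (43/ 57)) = -1311000/ 43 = -30488.37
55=55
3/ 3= 1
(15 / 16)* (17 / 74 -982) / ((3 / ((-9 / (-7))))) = -3269295 / 8288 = -394.46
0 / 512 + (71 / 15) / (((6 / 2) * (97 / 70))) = 994 / 873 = 1.14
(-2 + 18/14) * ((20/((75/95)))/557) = -380/11697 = -0.03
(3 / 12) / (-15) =-1 / 60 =-0.02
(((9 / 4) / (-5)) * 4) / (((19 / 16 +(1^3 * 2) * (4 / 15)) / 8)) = -3456 / 413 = -8.37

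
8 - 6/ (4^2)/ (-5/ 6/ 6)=107/ 10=10.70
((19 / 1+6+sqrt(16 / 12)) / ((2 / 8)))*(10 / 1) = 1046.19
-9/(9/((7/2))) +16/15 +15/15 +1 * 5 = 107/30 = 3.57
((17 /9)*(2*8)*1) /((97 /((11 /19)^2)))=32912 /315153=0.10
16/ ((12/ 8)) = 32/ 3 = 10.67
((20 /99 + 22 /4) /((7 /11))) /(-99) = -1129 /12474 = -0.09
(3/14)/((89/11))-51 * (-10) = 635493/1246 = 510.03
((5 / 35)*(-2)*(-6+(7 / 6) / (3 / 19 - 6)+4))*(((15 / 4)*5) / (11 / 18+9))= 109875 / 89614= 1.23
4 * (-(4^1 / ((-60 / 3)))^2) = -4 / 25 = -0.16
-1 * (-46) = 46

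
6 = 6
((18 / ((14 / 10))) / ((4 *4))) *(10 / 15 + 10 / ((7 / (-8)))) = -1695 / 196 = -8.65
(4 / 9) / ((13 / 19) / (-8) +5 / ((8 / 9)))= 304 / 3789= 0.08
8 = 8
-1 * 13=-13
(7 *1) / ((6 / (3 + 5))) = 28 / 3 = 9.33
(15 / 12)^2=1.56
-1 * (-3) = 3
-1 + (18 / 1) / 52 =-17 / 26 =-0.65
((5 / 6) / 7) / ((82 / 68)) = 85 / 861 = 0.10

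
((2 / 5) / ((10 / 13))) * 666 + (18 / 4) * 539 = 138591 / 50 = 2771.82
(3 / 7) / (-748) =-3 / 5236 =-0.00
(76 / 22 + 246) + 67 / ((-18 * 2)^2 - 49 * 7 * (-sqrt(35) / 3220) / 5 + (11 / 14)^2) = 5860646710274084946 / 23488980549355849 - 1812971090 * sqrt(35) / 2135361868123259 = 249.51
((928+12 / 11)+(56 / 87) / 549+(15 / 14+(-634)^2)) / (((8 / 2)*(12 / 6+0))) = 2963429981471 / 58844016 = 50360.77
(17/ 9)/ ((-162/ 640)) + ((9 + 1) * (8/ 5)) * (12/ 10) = 42784/ 3645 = 11.74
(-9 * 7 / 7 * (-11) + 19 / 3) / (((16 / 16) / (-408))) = -42976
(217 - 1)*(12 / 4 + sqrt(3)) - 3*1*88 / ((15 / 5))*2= 216*sqrt(3) + 472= 846.12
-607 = -607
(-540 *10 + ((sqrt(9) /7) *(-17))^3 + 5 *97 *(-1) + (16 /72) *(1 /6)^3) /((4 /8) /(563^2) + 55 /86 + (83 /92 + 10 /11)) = -7210310390018033639 /2817566989612011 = -2559.06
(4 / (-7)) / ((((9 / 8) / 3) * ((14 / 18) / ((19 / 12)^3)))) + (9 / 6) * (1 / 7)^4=-168032 / 21609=-7.78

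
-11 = -11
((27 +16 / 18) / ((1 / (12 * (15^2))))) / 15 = 5020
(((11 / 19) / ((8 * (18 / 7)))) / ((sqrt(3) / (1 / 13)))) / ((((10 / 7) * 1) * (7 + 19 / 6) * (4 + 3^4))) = 539 * sqrt(3) / 922100400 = 0.00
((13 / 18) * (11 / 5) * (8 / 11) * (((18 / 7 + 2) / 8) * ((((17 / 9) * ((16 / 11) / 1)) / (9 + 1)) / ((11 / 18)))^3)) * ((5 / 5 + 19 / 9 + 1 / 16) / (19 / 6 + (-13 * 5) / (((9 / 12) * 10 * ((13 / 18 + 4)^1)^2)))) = 69102554619904 / 1008049344184575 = 0.07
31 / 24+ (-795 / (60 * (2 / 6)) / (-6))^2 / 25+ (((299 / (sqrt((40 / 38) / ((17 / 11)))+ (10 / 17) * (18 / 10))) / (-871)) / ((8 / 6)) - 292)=-14062093291 / 48561600+ 1173 * sqrt(17765) / 323744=-289.09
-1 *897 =-897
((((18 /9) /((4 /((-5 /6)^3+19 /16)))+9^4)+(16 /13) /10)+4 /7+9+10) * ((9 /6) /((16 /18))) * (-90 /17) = -23284100601 /396032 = -58793.48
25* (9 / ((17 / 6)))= 1350 / 17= 79.41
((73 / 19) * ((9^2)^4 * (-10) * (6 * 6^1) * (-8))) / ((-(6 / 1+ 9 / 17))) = -51284141530560 / 703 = -72950414694.96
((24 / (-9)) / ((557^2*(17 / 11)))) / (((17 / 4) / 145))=-51040 / 268985883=-0.00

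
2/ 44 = 1/ 22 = 0.05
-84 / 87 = -28 / 29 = -0.97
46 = 46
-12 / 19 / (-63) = 4 / 399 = 0.01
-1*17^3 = -4913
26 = 26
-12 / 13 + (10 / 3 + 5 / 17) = 1793 / 663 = 2.70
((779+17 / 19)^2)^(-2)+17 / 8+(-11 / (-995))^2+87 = 4254070292165316408492171 / 47731438524207760224400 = 89.13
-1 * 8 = -8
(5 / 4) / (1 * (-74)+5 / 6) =-15 / 878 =-0.02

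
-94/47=-2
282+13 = 295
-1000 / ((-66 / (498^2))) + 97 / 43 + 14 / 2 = 1777366378 / 473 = 3757645.62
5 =5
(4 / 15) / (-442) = -2 / 3315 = -0.00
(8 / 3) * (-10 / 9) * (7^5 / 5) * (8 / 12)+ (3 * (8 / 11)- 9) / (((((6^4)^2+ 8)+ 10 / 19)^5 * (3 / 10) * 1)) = -6639.80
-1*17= -17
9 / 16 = 0.56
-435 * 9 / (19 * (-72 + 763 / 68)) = 266220 / 78527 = 3.39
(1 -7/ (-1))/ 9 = 8/ 9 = 0.89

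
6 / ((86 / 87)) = 261 / 43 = 6.07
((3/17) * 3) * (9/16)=81/272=0.30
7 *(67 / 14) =67 / 2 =33.50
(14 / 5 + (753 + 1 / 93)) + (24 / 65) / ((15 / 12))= 22853308 / 30225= 756.11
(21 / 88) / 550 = 21 / 48400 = 0.00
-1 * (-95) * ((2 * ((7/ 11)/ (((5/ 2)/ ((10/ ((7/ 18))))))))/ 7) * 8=109440/ 77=1421.30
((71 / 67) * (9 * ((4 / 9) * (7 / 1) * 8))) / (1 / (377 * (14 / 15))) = 83941312 / 1005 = 83523.69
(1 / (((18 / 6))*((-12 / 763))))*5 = -3815 / 36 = -105.97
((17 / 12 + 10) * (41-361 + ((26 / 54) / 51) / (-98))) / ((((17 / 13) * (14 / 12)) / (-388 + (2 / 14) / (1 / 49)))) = 9767372829071 / 10705716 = 912351.20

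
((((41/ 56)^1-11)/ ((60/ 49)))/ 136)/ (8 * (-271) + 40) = 115/ 3969024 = 0.00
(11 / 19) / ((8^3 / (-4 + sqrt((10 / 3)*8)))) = -11 / 2432 + 11*sqrt(15) / 7296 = 0.00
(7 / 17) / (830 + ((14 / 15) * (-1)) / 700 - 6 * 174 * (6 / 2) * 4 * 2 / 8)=-750 / 4192931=-0.00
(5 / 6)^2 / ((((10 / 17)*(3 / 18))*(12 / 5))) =425 / 144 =2.95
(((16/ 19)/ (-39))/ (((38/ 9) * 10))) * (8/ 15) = -32/ 117325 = -0.00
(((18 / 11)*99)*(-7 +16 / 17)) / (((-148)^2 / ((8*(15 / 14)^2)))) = -1877175 / 4561508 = -0.41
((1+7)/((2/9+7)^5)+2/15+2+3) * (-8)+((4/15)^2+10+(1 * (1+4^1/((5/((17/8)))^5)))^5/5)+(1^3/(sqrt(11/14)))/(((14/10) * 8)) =-5646617993644709858446331377844253166658259691/183708436865325465600000000000000000000000000+5 * sqrt(154)/616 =-30.64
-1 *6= -6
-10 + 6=-4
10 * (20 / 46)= 100 / 23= 4.35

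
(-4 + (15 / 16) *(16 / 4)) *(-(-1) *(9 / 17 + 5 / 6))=-0.34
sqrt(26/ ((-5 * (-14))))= sqrt(455)/ 35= 0.61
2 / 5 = 0.40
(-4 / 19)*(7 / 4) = -0.37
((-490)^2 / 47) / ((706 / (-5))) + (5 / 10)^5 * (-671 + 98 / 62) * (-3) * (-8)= -276830074 / 514321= -538.24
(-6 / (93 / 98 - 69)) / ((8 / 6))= 0.07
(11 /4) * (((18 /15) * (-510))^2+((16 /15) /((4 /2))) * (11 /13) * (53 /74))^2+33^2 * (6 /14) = 140575566834945132407 /364393575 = 385779488112.39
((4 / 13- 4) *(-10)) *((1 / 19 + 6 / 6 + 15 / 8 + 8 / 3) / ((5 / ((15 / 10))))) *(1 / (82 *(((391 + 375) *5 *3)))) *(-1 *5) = -2551 / 7757282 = -0.00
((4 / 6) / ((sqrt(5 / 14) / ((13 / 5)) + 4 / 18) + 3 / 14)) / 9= 52052 / 221685-1092*sqrt(70) / 73895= 0.11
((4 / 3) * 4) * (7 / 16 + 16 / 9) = 319 / 27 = 11.81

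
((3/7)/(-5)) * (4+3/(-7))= -15/49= -0.31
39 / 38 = 1.03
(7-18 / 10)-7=-9 / 5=-1.80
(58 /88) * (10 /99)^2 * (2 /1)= 1450 /107811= 0.01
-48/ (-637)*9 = 432/ 637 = 0.68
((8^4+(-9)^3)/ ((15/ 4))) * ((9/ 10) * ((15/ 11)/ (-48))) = -10101/ 440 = -22.96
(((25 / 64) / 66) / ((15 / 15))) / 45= 5 / 38016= 0.00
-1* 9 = -9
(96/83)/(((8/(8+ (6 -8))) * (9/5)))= 0.48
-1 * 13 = -13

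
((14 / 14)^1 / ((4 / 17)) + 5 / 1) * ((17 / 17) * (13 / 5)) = 24.05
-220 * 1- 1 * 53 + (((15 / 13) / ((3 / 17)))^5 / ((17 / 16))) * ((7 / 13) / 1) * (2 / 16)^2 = -3443853553 / 19307236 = -178.37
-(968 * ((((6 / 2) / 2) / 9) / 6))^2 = -58564 / 81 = -723.01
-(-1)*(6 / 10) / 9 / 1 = 1 / 15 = 0.07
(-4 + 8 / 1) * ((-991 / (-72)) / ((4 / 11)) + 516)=159509 / 72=2215.40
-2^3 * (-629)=5032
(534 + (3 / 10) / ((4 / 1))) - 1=21323 / 40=533.08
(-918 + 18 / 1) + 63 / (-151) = -135963 / 151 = -900.42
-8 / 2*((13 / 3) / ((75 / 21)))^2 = -33124 / 5625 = -5.89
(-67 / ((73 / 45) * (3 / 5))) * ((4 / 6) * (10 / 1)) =-33500 / 73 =-458.90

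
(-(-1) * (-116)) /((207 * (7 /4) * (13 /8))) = -0.20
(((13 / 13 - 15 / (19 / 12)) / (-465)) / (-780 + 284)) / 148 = -0.00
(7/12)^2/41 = 49/5904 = 0.01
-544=-544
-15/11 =-1.36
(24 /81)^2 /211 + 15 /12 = 1.25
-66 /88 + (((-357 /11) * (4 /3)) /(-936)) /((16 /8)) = -0.73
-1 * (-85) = 85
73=73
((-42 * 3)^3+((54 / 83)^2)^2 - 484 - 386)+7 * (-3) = -94976763189651 / 47458321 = -2001266.82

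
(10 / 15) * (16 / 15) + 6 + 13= 887 / 45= 19.71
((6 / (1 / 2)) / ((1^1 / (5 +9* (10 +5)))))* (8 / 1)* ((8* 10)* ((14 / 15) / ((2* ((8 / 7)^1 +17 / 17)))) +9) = 1065344 / 3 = 355114.67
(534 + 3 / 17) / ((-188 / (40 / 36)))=-3.16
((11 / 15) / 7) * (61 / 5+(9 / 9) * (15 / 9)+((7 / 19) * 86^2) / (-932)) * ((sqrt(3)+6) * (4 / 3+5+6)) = 295755097 * sqrt(3) / 20917575+591510194 / 6972525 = 109.32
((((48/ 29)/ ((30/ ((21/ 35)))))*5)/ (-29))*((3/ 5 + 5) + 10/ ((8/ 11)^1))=-0.11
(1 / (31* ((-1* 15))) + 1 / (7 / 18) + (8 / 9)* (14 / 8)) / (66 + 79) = 40279 / 1415925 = 0.03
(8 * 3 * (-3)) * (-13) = 936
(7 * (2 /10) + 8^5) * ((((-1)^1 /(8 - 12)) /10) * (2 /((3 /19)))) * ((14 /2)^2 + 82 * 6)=1684183313 /300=5613944.38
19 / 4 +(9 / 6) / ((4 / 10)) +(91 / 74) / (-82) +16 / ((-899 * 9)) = 416484229 / 49096188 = 8.48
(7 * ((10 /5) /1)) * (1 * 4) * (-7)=-392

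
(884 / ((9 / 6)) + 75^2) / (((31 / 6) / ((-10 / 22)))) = -186430 / 341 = -546.72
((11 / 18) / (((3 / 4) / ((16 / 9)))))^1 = 352 / 243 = 1.45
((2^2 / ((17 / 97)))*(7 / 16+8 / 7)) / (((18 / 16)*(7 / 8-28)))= -91568 / 77469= -1.18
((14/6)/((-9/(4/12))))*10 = -0.86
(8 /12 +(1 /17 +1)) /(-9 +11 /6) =-0.24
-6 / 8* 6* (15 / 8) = -135 / 16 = -8.44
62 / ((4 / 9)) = 279 / 2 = 139.50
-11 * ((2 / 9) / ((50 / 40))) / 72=-0.03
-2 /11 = -0.18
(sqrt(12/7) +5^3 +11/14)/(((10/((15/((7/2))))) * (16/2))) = 3 * sqrt(21)/196 +5283/784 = 6.81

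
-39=-39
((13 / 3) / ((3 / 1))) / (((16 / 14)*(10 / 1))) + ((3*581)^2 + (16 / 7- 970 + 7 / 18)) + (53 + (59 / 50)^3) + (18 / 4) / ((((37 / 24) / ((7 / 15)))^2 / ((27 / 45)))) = 3037136.69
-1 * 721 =-721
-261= -261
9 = 9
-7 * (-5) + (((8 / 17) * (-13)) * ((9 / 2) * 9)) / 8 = 137 / 34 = 4.03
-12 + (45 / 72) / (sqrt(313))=-12 + 5* sqrt(313) / 2504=-11.96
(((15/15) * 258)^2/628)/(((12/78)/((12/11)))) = 751.59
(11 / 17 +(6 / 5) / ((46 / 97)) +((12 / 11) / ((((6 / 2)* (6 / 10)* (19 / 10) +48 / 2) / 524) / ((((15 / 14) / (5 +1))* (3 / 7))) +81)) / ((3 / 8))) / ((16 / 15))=138635033607 / 46023160172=3.01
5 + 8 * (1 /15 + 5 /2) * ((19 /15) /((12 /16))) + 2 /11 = 295963 /7425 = 39.86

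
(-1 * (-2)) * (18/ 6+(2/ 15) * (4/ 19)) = 1726/ 285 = 6.06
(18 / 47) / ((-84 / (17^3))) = -14739 / 658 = -22.40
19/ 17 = 1.12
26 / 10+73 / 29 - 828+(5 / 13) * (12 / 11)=-17053774 / 20735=-822.46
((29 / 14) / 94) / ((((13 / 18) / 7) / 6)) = 783 / 611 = 1.28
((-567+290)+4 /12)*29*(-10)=80233.33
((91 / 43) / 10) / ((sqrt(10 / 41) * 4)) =0.11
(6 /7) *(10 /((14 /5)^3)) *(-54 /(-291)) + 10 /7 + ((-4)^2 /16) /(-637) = 4539852 /3027661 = 1.50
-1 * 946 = -946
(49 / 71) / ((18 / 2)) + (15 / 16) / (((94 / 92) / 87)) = 19198009 / 240264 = 79.90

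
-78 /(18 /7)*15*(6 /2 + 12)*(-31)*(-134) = -28351050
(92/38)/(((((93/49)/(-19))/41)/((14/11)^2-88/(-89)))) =-865364696/333839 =-2592.16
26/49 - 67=-3257/49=-66.47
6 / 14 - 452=-3161 / 7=-451.57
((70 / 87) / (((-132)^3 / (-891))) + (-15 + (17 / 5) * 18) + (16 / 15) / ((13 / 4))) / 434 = 1018795849 / 9502933440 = 0.11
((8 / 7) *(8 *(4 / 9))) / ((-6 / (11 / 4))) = -352 / 189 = -1.86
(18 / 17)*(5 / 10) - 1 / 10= 73 / 170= 0.43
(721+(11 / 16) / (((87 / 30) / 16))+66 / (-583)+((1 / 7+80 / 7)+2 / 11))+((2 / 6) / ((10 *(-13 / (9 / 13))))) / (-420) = 2945877075707 / 4000196200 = 736.43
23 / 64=0.36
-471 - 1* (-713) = 242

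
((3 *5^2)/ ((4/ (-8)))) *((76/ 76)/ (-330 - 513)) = 50/ 281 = 0.18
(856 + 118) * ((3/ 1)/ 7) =2922/ 7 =417.43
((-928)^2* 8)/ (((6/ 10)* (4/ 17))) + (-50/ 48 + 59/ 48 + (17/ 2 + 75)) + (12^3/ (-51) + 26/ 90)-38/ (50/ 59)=2986586433547/ 61200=48800431.92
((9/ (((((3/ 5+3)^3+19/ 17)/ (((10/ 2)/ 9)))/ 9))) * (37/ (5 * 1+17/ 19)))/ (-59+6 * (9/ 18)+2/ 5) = -336121875/ 3160895584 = -0.11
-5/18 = -0.28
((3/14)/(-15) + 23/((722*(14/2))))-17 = -214918/12635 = -17.01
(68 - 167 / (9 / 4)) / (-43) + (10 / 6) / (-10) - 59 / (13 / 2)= -91553 / 10062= -9.10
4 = 4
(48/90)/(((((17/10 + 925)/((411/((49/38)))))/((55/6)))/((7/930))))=0.01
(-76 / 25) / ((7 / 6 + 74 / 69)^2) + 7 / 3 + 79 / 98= 197522771 / 77976150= 2.53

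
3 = 3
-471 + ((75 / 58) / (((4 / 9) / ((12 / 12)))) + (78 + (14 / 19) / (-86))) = -73940941 / 189544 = -390.10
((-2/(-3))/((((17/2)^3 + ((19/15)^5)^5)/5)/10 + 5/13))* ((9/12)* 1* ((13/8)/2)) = 1066861860423289239406585693359375/52625295190362776167033683215687542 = 0.02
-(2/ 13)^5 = -32/ 371293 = -0.00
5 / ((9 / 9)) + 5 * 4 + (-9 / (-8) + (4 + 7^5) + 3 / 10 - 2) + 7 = 673697 / 40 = 16842.42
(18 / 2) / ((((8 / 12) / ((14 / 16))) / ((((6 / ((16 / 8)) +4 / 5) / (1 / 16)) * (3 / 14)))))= 1539 / 10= 153.90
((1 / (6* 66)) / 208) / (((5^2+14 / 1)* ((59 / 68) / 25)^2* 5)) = 36125 / 698887332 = 0.00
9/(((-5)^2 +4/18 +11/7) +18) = 567/2822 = 0.20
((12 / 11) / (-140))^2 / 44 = 0.00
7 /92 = 0.08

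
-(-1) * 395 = 395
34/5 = 6.80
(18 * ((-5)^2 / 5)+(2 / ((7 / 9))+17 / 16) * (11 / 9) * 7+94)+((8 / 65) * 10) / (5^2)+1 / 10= 10073209 / 46800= 215.24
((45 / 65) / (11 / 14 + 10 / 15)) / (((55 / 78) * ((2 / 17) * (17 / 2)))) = 2268 / 3355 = 0.68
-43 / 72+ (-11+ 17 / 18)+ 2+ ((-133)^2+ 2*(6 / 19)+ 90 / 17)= 411311963 / 23256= 17686.27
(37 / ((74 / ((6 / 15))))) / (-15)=-1 / 75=-0.01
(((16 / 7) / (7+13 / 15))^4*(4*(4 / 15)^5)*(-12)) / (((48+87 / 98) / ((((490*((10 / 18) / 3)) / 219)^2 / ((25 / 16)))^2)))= -8084777718513664000 / 70968517551209876823022311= -0.00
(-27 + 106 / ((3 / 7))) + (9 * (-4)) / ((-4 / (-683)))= -17780 / 3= -5926.67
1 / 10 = 0.10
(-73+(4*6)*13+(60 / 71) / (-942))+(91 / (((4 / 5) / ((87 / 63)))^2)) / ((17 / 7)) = 9568526879 / 27287856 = 350.65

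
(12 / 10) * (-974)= -5844 / 5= -1168.80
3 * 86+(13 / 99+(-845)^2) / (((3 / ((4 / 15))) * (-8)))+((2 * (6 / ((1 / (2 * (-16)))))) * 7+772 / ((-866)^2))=-8656346396351 / 835263495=-10363.61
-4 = -4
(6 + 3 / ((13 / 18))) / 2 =66 / 13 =5.08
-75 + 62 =-13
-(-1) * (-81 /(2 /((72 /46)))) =-1458 /23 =-63.39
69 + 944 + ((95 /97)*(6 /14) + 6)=692186 /679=1019.42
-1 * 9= -9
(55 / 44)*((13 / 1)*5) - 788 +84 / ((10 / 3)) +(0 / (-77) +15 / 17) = -231427 / 340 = -680.67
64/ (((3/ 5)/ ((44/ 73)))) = 64.29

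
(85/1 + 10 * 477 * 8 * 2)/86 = 76405/86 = 888.43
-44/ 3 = -14.67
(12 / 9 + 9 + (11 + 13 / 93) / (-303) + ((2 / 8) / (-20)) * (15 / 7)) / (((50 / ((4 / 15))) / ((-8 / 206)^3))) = -259295416 / 80828879599125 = -0.00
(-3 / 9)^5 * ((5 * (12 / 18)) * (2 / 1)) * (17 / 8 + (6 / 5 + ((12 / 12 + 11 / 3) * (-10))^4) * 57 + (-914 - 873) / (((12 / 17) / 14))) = -291923398627 / 39366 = -7415622.58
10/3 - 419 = -415.67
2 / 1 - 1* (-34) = 36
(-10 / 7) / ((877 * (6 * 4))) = -5 / 73668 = -0.00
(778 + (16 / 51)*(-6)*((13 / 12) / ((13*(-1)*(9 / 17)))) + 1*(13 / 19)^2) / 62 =7590617 / 604314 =12.56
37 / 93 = 0.40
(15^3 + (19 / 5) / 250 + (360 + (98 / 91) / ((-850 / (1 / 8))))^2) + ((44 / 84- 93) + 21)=132903.42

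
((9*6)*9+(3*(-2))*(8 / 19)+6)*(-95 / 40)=-2325 / 2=-1162.50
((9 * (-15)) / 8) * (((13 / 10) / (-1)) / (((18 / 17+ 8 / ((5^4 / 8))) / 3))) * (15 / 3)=55940625 / 197408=283.38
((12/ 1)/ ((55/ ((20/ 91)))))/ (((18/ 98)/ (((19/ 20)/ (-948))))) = -133/ 508365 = -0.00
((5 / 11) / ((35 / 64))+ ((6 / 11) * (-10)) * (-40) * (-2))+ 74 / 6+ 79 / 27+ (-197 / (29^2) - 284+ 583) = -212448370 / 1748439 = -121.51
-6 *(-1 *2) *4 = 48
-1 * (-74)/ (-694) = -37/ 347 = -0.11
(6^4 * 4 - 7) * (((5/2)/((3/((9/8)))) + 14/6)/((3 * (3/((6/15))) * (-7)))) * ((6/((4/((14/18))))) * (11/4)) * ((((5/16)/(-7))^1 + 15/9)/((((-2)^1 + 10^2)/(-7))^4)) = -974534011/66913910784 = -0.01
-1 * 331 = -331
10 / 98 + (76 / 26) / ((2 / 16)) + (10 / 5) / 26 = 15010 / 637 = 23.56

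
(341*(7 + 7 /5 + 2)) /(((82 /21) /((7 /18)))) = 217217 /615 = 353.20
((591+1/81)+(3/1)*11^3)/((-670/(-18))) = 74261/603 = 123.15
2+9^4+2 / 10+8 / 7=229752 / 35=6564.34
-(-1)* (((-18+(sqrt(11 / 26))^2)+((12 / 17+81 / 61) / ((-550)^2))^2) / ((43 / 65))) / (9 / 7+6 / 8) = -13.05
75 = 75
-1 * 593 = -593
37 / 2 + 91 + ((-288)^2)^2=13759414491 / 2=6879707245.50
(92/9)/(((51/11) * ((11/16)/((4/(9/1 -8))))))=5888/459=12.83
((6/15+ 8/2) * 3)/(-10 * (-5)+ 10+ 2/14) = 462/2105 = 0.22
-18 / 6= -3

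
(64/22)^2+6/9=3314/363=9.13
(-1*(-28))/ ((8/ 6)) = 21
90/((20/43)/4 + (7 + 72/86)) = 11.32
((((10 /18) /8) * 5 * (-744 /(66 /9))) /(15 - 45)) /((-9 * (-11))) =0.01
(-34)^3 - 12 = -39316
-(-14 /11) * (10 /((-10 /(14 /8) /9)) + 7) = -245 /22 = -11.14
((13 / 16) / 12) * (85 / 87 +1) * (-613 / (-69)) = 342667 / 288144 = 1.19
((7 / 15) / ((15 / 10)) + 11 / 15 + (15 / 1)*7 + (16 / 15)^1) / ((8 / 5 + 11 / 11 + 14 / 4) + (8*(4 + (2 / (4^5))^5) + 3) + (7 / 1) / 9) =21198584183521280 / 8288118650175533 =2.56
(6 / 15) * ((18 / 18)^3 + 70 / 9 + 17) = 464 / 45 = 10.31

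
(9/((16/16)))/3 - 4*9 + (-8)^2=31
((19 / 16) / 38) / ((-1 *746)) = -1 / 23872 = -0.00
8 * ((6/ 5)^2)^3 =23.89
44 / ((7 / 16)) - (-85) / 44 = 31571 / 308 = 102.50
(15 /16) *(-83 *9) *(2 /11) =-11205 /88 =-127.33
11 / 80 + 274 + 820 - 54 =83211 / 80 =1040.14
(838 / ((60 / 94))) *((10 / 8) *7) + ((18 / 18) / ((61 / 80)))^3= 31295701831 / 2723772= 11489.84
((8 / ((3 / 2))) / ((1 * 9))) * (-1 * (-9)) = 16 / 3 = 5.33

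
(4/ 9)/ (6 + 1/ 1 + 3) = 2/ 45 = 0.04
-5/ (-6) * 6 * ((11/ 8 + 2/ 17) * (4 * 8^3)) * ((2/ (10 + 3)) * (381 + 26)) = 211509760/ 221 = 957057.74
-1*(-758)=758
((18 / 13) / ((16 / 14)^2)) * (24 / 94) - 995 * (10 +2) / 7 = -58353459 / 34216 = -1705.44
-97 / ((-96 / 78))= 1261 / 16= 78.81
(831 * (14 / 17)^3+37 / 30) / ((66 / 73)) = 514.72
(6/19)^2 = 36/361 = 0.10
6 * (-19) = -114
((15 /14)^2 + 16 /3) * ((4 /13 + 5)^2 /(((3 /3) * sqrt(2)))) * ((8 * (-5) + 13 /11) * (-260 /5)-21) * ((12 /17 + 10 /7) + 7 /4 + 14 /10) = 238772470058571 * sqrt(2) /247767520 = 1362871.39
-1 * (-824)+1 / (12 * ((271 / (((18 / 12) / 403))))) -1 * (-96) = 803807681 / 873704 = 920.00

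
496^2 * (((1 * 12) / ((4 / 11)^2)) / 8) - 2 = 2790742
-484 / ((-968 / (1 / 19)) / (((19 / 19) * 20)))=10 / 19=0.53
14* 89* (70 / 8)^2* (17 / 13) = 12973975 / 104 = 124749.76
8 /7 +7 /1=57 /7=8.14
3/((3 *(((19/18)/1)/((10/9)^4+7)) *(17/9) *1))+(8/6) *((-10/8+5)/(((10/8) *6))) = 4.94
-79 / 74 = -1.07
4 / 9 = 0.44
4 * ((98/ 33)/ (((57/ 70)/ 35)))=960400/ 1881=510.58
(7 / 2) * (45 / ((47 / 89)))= 28035 / 94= 298.24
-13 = -13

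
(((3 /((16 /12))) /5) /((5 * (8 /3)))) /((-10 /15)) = -81 /1600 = -0.05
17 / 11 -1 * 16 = -159 / 11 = -14.45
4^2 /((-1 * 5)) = -16 /5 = -3.20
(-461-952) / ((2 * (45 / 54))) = -4239 / 5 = -847.80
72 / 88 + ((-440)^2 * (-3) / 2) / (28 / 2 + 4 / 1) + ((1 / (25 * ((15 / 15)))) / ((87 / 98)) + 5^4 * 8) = -88781449 / 7975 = -11132.47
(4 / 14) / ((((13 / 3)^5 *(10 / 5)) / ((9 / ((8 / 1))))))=2187 / 20792408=0.00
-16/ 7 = -2.29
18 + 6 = 24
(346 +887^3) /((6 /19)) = 4419808177 /2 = 2209904088.50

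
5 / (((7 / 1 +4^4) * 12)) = 5 / 3156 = 0.00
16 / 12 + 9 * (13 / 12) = 133 / 12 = 11.08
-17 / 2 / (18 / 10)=-85 / 18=-4.72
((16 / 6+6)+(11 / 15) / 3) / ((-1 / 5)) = -401 / 9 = -44.56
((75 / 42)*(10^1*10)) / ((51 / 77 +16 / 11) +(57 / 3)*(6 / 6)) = 6875 / 813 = 8.46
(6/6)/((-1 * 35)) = -1/35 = -0.03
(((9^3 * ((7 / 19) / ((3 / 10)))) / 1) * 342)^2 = 93746192400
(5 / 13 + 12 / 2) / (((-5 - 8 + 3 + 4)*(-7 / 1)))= 83 / 546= 0.15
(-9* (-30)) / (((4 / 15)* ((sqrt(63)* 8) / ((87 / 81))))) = 725* sqrt(7) / 112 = 17.13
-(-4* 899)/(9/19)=68324/9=7591.56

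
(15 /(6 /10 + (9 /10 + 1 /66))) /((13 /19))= 1881 /130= 14.47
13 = 13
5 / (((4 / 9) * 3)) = 15 / 4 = 3.75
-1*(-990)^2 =-980100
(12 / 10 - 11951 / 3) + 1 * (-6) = -59827 / 15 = -3988.47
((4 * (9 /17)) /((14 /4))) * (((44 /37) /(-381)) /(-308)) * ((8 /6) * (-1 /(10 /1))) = -16 /19571335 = -0.00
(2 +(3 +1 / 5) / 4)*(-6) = -84 / 5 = -16.80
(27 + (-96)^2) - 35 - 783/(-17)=157319/17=9254.06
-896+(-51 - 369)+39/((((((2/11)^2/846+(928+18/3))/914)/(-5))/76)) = -189052395706/11951231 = -15818.65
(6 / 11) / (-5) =-6 / 55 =-0.11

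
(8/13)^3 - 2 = -3882/2197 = -1.77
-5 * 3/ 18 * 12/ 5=-2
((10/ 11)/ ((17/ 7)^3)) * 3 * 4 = 41160/ 54043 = 0.76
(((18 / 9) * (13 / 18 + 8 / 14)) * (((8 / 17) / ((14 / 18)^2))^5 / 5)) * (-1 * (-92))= 190374138774945792 / 14037606086678755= 13.56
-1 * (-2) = 2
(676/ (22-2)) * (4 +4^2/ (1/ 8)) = 22308/ 5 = 4461.60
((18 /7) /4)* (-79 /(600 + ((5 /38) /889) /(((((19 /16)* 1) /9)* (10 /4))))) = -0.08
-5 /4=-1.25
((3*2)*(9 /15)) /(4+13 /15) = 54 /73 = 0.74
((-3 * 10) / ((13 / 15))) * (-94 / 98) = 21150 / 637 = 33.20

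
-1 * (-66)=66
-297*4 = -1188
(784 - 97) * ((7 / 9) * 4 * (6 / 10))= 6412 / 5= 1282.40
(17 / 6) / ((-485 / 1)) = -17 / 2910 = -0.01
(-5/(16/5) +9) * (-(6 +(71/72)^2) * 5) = -259.29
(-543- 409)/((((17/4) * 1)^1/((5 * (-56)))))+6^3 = 62936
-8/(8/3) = -3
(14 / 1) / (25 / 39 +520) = 546 / 20305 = 0.03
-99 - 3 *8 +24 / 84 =-859 / 7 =-122.71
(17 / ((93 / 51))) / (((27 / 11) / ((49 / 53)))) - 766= -33824755 / 44361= -762.49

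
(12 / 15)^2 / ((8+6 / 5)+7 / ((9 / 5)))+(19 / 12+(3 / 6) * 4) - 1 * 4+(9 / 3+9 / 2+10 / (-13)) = 2923289 / 459420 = 6.36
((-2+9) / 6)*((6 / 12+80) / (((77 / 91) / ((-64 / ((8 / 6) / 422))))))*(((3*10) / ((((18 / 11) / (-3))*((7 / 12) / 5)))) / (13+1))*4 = 302827200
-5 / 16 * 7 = -35 / 16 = -2.19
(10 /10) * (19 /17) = 19 /17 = 1.12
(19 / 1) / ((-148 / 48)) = -228 / 37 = -6.16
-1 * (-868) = 868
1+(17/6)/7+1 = 101/42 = 2.40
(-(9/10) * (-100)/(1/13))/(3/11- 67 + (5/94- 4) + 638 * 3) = 403260/635333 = 0.63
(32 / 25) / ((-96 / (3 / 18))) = -1 / 450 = -0.00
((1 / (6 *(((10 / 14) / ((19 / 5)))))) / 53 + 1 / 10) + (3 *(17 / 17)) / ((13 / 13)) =12389 / 3975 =3.12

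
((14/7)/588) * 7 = 1/42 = 0.02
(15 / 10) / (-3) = -0.50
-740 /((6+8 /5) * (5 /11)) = -214.21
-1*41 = -41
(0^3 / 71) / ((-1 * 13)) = 0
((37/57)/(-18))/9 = -37/9234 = -0.00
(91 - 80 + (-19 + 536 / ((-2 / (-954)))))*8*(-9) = -18407808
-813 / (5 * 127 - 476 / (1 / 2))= 813 / 317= 2.56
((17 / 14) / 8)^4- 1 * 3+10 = 1101547073 / 157351936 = 7.00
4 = 4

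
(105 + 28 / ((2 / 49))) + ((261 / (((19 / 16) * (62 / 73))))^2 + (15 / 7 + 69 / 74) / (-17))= 67760.17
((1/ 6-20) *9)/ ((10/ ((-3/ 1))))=1071/ 20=53.55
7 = 7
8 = 8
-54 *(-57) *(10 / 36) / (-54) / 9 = -95 / 54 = -1.76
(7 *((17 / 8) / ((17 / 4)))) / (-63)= -1 / 18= -0.06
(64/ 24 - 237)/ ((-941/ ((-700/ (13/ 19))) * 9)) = -9349900/ 330291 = -28.31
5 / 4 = 1.25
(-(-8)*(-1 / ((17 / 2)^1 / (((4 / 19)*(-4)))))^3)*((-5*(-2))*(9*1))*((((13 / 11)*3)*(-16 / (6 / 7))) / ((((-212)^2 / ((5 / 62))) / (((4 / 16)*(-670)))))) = 449519616000 / 32278525313023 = 0.01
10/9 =1.11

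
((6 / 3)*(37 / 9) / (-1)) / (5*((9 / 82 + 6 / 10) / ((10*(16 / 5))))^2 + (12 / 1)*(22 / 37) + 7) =-94260797440 / 162075522933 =-0.58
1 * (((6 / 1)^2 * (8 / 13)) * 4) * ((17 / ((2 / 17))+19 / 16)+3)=13176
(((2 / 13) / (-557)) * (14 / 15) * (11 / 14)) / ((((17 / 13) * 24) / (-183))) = 671 / 568140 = 0.00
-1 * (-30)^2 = -900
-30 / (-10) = 3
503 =503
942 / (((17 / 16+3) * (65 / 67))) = 1009824 / 4225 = 239.01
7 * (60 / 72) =35 / 6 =5.83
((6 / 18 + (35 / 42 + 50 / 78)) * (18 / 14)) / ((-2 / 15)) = -6345 / 364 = -17.43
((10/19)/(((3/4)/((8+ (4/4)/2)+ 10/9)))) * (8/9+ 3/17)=563980/78489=7.19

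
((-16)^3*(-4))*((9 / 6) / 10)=2457.60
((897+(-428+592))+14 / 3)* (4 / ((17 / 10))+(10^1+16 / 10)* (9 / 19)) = 40518778 / 4845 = 8363.01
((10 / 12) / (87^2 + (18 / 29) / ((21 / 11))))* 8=4060 / 4609719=0.00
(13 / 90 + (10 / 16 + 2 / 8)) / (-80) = -367 / 28800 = -0.01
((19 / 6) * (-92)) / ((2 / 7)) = -3059 / 3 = -1019.67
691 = 691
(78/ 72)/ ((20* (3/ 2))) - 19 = -6827/ 360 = -18.96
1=1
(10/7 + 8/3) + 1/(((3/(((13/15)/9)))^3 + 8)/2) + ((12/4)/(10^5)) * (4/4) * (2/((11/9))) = 3143064683846467/767470946550000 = 4.10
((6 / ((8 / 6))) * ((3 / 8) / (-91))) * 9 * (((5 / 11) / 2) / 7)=-1215 / 224224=-0.01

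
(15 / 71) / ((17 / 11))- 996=-1202007 / 1207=-995.86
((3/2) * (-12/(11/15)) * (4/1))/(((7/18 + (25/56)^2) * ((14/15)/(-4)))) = 130636800/182611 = 715.38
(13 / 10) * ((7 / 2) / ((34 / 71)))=6461 / 680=9.50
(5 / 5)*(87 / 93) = 29 / 31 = 0.94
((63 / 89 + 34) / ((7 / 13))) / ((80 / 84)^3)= 53127711 / 712000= 74.62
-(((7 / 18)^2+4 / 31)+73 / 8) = -9.41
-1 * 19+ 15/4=-61/4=-15.25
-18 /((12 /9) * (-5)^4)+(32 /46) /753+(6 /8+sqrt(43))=31577899 /43297500+sqrt(43)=7.29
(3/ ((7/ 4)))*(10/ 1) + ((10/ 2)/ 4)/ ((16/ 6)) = 17.61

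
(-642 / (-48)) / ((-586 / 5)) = -535 / 4688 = -0.11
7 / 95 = 0.07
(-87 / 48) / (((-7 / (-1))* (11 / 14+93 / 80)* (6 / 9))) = -435 / 2182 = -0.20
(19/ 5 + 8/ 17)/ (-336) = -121/ 9520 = -0.01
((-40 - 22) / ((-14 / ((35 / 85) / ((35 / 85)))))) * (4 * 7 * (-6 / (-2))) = 372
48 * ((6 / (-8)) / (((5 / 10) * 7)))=-72 / 7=-10.29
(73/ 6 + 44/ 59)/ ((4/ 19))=86849/ 1416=61.33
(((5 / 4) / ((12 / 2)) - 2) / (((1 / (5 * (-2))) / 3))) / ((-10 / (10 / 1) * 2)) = -215 / 8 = -26.88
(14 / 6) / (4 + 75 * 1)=0.03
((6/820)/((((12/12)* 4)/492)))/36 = 0.02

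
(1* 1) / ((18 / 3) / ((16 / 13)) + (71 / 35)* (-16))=-280 / 7723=-0.04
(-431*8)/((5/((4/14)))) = -197.03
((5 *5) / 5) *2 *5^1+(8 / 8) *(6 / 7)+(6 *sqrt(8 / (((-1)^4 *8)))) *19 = 164.86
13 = 13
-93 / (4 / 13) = -1209 / 4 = -302.25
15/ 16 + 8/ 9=263/ 144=1.83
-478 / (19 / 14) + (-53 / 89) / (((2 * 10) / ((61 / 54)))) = -352.24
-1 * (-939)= 939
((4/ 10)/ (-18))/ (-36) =1/ 1620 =0.00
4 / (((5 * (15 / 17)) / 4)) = 272 / 75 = 3.63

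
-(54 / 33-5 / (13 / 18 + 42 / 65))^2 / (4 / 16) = -5050092096 / 310147321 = -16.28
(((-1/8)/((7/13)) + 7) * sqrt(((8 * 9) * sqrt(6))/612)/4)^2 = 143641 * sqrt(6)/426496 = 0.82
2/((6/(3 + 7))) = 10/3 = 3.33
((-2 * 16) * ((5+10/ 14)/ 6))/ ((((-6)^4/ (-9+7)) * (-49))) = -80/ 83349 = -0.00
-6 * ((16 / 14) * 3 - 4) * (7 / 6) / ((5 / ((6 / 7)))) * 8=192 / 35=5.49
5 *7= 35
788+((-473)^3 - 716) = -105823745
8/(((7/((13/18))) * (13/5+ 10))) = 260/3969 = 0.07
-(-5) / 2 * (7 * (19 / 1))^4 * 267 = 417722462535 / 2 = 208861231267.50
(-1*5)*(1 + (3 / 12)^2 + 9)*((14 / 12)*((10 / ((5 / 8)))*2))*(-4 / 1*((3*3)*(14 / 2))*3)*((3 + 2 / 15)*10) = 44493960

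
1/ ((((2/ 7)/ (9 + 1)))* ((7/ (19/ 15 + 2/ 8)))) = 91/ 12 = 7.58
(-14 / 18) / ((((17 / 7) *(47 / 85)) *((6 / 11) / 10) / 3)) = -13475 / 423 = -31.86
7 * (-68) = -476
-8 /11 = -0.73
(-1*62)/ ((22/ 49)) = -1519/ 11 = -138.09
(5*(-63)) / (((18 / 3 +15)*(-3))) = 5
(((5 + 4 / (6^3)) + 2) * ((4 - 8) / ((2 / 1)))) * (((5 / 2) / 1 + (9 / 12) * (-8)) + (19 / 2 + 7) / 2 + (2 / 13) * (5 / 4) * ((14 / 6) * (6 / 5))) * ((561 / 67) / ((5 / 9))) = -3898015 / 3484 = -1118.83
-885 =-885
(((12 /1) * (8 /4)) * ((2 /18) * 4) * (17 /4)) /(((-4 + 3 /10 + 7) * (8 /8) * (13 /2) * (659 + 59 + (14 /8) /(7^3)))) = 533120 /181118223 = 0.00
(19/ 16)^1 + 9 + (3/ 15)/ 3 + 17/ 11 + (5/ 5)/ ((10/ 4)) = 32207/ 2640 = 12.20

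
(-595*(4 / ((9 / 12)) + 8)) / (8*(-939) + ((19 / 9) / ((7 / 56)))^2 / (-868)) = 697221 / 660221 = 1.06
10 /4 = 5 /2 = 2.50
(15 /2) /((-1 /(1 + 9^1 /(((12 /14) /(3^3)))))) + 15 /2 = -8505 /4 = -2126.25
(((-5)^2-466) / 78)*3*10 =-169.62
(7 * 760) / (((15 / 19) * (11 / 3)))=20216 / 11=1837.82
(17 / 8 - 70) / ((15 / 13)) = -2353 / 40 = -58.82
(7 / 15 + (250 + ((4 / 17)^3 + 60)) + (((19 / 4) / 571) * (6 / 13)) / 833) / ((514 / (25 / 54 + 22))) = 20190058045249537 / 1487991458542680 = 13.57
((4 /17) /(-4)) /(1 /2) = -0.12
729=729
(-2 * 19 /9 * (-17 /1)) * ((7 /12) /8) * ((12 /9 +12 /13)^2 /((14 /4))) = 312664 /41067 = 7.61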